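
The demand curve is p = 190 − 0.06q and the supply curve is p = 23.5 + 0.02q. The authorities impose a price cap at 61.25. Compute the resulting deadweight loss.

Competitive equilibrium: 190 − 0.06q = 23.5 + 0.02q → q* = 2081.25, p* = 65.125.
At the ceiling p = 61.25, quantity supplied = (61.25 − 23.5)/0.02 = 1887.5.
Willingness to pay at q' = 1887.5: 190 − 0.06·1887.5 = 76.75.
Δq = 2081.25 − 1887.5 = 193.75; wedge = 76.75 − 61.25 = 15.5.
The triangle = ½ × 193.75 × 15.5 = 1501.56.

1501.56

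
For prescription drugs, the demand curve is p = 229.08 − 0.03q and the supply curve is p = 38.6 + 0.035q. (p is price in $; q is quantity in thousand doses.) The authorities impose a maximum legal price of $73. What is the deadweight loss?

Competitive equilibrium: 229.08 − 0.03q = 38.6 + 0.035q → q* = 2930.461538, p* = 141.166154.
At the ceiling p = 73, quantity supplied = (73 − 38.6)/0.035 = 982.857143.
Willingness to pay at q' = 982.857143: 229.08 − 0.03·982.857143 = 199.594286.
Δq = 2930.461538 − 982.857143 = 1947.604395; wedge = 199.594286 − 73 = 126.594286.
Deadweight loss = ½ × 1947.604395 × 126.594286 = $123277.79 thousand.

$123277.79 thousand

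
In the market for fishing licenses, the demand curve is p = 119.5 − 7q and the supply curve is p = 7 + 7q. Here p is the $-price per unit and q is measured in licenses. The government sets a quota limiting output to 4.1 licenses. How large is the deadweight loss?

$108.43

Competitive equilibrium: 119.5 − 7q = 7 + 7q → q* = 8.0357, p* = 63.25.
At q = 4.1: demand price = 119.5 − 7·4.1 = 90.8; supply price = 7 + 7·4.1 = 35.7.
Δq = 8.0357 − 4.1 = 3.9357; wedge = 90.8 − 35.7 = 55.1.
DWL = ½ × 3.9357 × 55.1 = $108.43.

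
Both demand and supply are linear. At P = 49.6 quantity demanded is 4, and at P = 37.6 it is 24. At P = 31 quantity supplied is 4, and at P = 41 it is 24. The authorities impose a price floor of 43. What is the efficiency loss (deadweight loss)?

19.20

Demand slope = (37.6 − 49.6)/(24 − 4) = −0.6, so P = 52 − 0.6Q.
Supply slope = (41 − 31)/(24 − 4) = 0.5, so P = 29 + 0.5Q.
Competitive equilibrium: 52 − 0.6Q = 29 + 0.5Q → Q* = 20.9091, P* = 39.4545.
At the floor P = 43, quantity demanded = (52 − 43)/0.6 = 15.
Sellers' marginal cost at Q' = 15: 29 + 0.5·15 = 36.5.
ΔQ = 20.9091 − 15 = 5.9091; wedge = 43 − 36.5 = 6.5.
Welfare loss = ½ × 5.9091 × 6.5 = 19.20.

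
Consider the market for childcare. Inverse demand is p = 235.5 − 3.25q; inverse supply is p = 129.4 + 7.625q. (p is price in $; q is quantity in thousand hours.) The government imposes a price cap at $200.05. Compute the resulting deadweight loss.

$1.31 thousand

Competitive equilibrium: 235.5 − 3.25q = 129.4 + 7.625q → q* = 9.7563, p* = 203.792.
At the ceiling p = 200.05, quantity supplied = (200.05 − 129.4)/7.625 = 9.2656.
Willingness to pay at q' = 9.2656: 235.5 − 3.25·9.2656 = 205.3868.
Δq = 9.7563 − 9.2656 = 0.4907; wedge = 205.3868 − 200.05 = 5.3368.
Welfare loss = ½ × 0.4907 × 5.3368 = $1.31 thousand.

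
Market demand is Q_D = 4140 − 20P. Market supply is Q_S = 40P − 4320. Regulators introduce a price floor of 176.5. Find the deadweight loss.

18903.75

In inverse form: demand P = 207 − 0.05Q, supply P = 108 + 0.025Q.
Competitive equilibrium: 207 − 0.05Q = 108 + 0.025Q → Q* = 1320, P* = 141.
At the floor P = 176.5, quantity demanded = (207 − 176.5)/0.05 = 610.
Sellers' marginal cost at Q' = 610: 108 + 0.025·610 = 123.25.
ΔQ = 1320 − 610 = 710; wedge = 176.5 − 123.25 = 53.25.
DWL = ½ × 710 × 53.25 = 18903.75.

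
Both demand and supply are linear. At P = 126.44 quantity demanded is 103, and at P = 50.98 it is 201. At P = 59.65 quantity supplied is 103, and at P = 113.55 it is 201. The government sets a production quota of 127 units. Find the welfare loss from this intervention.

Demand slope = (50.98 − 126.44)/(201 − 103) = −0.77, so P = 205.75 − 0.77Q.
Supply slope = (113.55 − 59.65)/(201 − 103) = 0.55, so P = 3 + 0.55Q.
Competitive equilibrium: 205.75 − 0.77Q = 3 + 0.55Q → Q* = 153.5985, P* = 87.4792.
At Q = 127: demand price = 205.75 − 0.77·127 = 107.96; supply price = 3 + 0.55·127 = 72.85.
ΔQ = 153.5985 − 127 = 26.5985; wedge = 107.96 − 72.85 = 35.11.
The triangle = ½ × 26.5985 × 35.11 = 466.94.

466.94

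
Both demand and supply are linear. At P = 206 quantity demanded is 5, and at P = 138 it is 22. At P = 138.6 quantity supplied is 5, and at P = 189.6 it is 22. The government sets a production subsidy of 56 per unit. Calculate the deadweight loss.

224

Demand slope = (138 − 206)/(22 − 5) = −4, so P = 226 − 4Q.
Supply slope = (189.6 − 138.6)/(22 − 5) = 3, so P = 123.6 + 3Q.
Competitive equilibrium: 226 − 4Q = 123.6 + 3Q → Q* = 14.6286, P* = 167.4857.
The subsidy lowers effective supply by 56: P = 67.6 + 3Q.
New quantity: 226 − 4Q = 67.6 + 3Q → Q' = 22.6286.
Overproduction ΔQ = 22.6286 − 14.6286 = 8; wedge = subsidy = 56.
The triangle = ½ × 8 × 56 = 224.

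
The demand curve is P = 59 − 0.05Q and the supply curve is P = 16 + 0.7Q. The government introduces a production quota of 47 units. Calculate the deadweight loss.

Competitive equilibrium: 59 − 0.05Q = 16 + 0.7Q → Q* = 57.3333, P* = 56.1333.
At Q = 47: demand price = 59 − 0.05·47 = 56.65; supply price = 16 + 0.7·47 = 48.9.
ΔQ = 57.3333 − 47 = 10.3333; wedge = 56.65 − 48.9 = 7.75.
The triangle = ½ × 10.3333 × 7.75 = 40.04.

40.04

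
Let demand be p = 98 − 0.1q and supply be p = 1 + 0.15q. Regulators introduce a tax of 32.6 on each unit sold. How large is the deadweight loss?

Competitive equilibrium: 98 − 0.1q = 1 + 0.15q → q* = 388, p* = 59.2.
With the tax, the buyer price exceeds the seller price by 32.6: (98 − 0.1q) − (1 + 0.15q) = 32.6 → q' = 257.6.
Δq = 388 − 257.6 = 130.4; the wedge equals the tax, 32.6.
Deadweight loss = ½ × 130.4 × 32.6 = 2125.52.

2125.52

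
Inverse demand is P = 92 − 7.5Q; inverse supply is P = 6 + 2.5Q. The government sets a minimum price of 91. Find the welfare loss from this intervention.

358.42

Competitive equilibrium: 92 − 7.5Q = 6 + 2.5Q → Q* = 8.6, P* = 27.5.
At the floor P = 91, quantity demanded = (92 − 91)/7.5 = 0.1333.
Sellers' marginal cost at Q' = 0.1333: 6 + 2.5·0.1333 = 6.3333.
ΔQ = 8.6 − 0.1333 = 8.4667; wedge = 91 − 6.3333 = 84.6667.
The triangle = ½ × 8.4667 × 84.6667 = 358.42.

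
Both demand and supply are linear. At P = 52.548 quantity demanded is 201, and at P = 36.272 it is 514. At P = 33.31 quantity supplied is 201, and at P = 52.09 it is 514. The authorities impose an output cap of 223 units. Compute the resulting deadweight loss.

Demand slope = (36.272 − 52.548)/(514 − 201) = −0.052, so P = 63 − 0.052Q.
Supply slope = (52.09 − 33.31)/(514 − 201) = 0.06, so P = 21.25 + 0.06Q.
Competitive equilibrium: 63 − 0.052Q = 21.25 + 0.06Q → Q* = 372.7679, P* = 43.6161.
At Q = 223: demand price = 63 − 0.052·223 = 51.404; supply price = 21.25 + 0.06·223 = 34.63.
ΔQ = 372.7679 − 223 = 149.7679; wedge = 51.404 − 34.63 = 16.774.
The triangle = ½ × 149.7679 × 16.774 = 1256.10.

1256.10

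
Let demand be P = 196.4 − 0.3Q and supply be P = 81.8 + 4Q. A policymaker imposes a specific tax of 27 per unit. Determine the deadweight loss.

Competitive equilibrium: 196.4 − 0.3Q = 81.8 + 4Q → Q* = 26.6512, P* = 188.4047.
With the tax, the buyer price exceeds the seller price by 27: (196.4 − 0.3Q) − (81.8 + 4Q) = 27 → Q' = 20.3721.
ΔQ = 26.6512 − 20.3721 = 6.2791; the wedge equals the tax, 27.
Deadweight loss = ½ × 6.2791 × 27 = 84.77.

84.77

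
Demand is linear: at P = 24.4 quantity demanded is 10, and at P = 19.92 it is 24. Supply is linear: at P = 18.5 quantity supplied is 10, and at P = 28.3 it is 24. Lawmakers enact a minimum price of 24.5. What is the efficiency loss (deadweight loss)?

Demand slope = (19.92 − 24.4)/(24 − 10) = −0.32, so P = 27.6 − 0.32Q.
Supply slope = (28.3 − 18.5)/(24 − 10) = 0.7, so P = 11.5 + 0.7Q.
Competitive equilibrium: 27.6 − 0.32Q = 11.5 + 0.7Q → Q* = 15.7843, P* = 22.549.
At the floor P = 24.5, quantity demanded = (27.6 − 24.5)/0.32 = 9.6875.
Sellers' marginal cost at Q' = 9.6875: 11.5 + 0.7·9.6875 = 18.2813.
ΔQ = 15.7843 − 9.6875 = 6.0968; wedge = 24.5 − 18.2813 = 6.2187.
Deadweight loss = ½ × 6.0968 × 6.2187 = 18.96.

18.96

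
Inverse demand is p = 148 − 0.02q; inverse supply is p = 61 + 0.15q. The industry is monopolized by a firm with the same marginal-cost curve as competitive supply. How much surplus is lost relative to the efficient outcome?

Competitive equilibrium: 148 − 0.02q = 61 + 0.15q → q* = 511.7647, p* = 137.7647.
Marginal revenue: MR = 148 − 0.04q. Set MR = MC: 148 − 0.04q = 61 + 0.15q → q_m = 457.8947.
Price p_m = 148 − 0.02·457.8947 = 138.8421; MC(q_m) = 61 + 0.15·457.8947 = 129.6842.
Competitive q* = 511.7647, so Δq = 53.87; wedge = 138.8421 − 129.6842 = 9.1579.
Welfare loss = ½ × 53.87 × 9.1579 = 246.67.

246.67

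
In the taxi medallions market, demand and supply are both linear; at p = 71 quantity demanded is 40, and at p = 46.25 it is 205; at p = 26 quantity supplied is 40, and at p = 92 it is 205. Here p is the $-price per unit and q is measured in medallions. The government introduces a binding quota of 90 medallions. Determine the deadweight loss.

Demand slope = (46.25 − 71)/(205 − 40) = −0.15, so p = 77 − 0.15q.
Supply slope = (92 − 26)/(205 − 40) = 0.4, so p = 10 + 0.4q.
Competitive equilibrium: 77 − 0.15q = 10 + 0.4q → q* = 121.8182, p* = 58.7273.
At q = 90: demand price = 77 − 0.15·90 = 63.5; supply price = 10 + 0.4·90 = 46.
Δq = 121.8182 − 90 = 31.8182; wedge = 63.5 − 46 = 17.5.
Welfare loss = ½ × 31.8182 × 17.5 = $278.41.

$278.41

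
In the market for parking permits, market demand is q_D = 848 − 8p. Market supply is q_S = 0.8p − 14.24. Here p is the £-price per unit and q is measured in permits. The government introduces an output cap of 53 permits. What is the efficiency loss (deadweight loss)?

£85.40

In inverse form: demand p = 106 − 0.125q, supply p = 17.8 + 1.25q.
Competitive equilibrium: 106 − 0.125q = 17.8 + 1.25q → q* = 64.1455, p* = 97.9818.
At q = 53: demand price = 106 − 0.125·53 = 99.375; supply price = 17.8 + 1.25·53 = 84.05.
Δq = 64.1455 − 53 = 11.1455; wedge = 99.375 − 84.05 = 15.325.
DWL = ½ × 11.1455 × 15.325 = £85.40.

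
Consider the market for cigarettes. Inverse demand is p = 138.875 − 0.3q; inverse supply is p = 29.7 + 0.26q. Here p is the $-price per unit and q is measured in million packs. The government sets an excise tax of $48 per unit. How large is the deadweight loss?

$2057.14 million

Competitive equilibrium: 138.875 − 0.3q = 29.7 + 0.26q → q* = 194.9554, p* = 80.3884.
With the tax, the buyer price exceeds the seller price by 48: (138.875 − 0.3q) − (29.7 + 0.26q) = 48 → q' = 109.2411.
Δq = 194.9554 − 109.2411 = 85.7143; the wedge equals the tax, 48.
Deadweight loss = ½ × 85.7143 × 48 = $2057.14 million.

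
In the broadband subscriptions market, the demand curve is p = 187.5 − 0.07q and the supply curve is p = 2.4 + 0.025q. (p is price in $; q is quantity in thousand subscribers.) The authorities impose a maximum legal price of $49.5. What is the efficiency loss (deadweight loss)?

Competitive equilibrium: 187.5 − 0.07q = 2.4 + 0.025q → q* = 1948.4211, p* = 51.1105.
At the ceiling p = 49.5, quantity supplied = (49.5 − 2.4)/0.025 = 1884.
Willingness to pay at q' = 1884: 187.5 − 0.07·1884 = 55.62.
Δq = 1948.4211 − 1884 = 64.4211; wedge = 55.62 − 49.5 = 6.12.
The triangle = ½ × 64.4211 × 6.12 = $197.13 thousand.

$197.13 thousand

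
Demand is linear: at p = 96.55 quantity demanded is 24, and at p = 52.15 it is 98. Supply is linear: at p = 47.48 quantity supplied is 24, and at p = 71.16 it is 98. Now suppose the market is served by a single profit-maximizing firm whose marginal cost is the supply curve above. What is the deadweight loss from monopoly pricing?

428.69

Demand slope = (52.15 − 96.55)/(98 − 24) = −0.6, so p = 110.95 − 0.6q.
Supply slope = (71.16 − 47.48)/(98 − 24) = 0.32, so p = 39.8 + 0.32q.
Competitive equilibrium: 110.95 − 0.6q = 39.8 + 0.32q → q* = 77.33696, p* = 64.54783.
Marginal revenue: MR = 110.95 − 1.2q. Set MR = MC: 110.95 − 1.2q = 39.8 + 0.32q → q_m = 46.80921.
Price p_m = 110.95 − 0.6·46.80921 = 82.86447; MC(q_m) = 39.8 + 0.32·46.80921 = 54.77895.
Competitive q* = 77.33696, so Δq = 30.52775; wedge = 82.86447 − 54.77895 = 28.08552.
The triangle = ½ × 30.52775 × 28.08552 = 428.69.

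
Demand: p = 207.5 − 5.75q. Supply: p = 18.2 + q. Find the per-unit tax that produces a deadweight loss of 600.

Competitive equilibrium: 207.5 − 5.75q = 18.2 + q → q* = 28.0444, p* = 46.2444.
A tax t gives Δq = t/6.75 and wedge t, so DWL = t²/13.5.
t²/13.5 = 600 → t² = 8100 → t = 90.

90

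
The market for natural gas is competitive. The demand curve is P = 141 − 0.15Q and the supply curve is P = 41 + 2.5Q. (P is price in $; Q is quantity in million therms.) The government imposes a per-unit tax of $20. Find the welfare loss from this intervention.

Competitive equilibrium: 141 − 0.15Q = 41 + 2.5Q → Q* = 37.7358, P* = 135.3396.
With the tax, the buyer price exceeds the seller price by 20: (141 − 0.15Q) − (41 + 2.5Q) = 20 → Q' = 30.1887.
ΔQ = 37.7358 − 30.1887 = 7.5471; the wedge equals the tax, 20.
Deadweight loss = ½ × 7.5471 × 20 = $75.47 million.

$75.47 million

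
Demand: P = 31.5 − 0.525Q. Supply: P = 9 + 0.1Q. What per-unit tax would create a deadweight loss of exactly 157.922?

Competitive equilibrium: 31.5 − 0.525Q = 9 + 0.1Q → Q* = 36, P* = 12.6.
A tax t gives ΔQ = t/0.625 and wedge t, so DWL = t²/1.25.
t²/1.25 = 157.922 → t² = 197.4025 → t = 14.05.

14.05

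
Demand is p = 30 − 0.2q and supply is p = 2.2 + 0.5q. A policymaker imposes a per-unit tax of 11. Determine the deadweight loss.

86.43

Competitive equilibrium: 30 − 0.2q = 2.2 + 0.5q → q* = 39.7143, p* = 22.0571.
With the tax, the buyer price exceeds the seller price by 11: (30 − 0.2q) − (2.2 + 0.5q) = 11 → q' = 24.
Δq = 39.7143 − 24 = 15.7143; the wedge equals the tax, 11.
DWL = ½ × 15.7143 × 11 = 86.43.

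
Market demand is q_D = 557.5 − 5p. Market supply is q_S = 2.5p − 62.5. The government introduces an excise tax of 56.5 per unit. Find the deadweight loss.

In inverse form: demand p = 111.5 − 0.2q, supply p = 25 + 0.4q.
Competitive equilibrium: 111.5 − 0.2q = 25 + 0.4q → q* = 144.1667, p* = 82.6667.
With the tax, the buyer price exceeds the seller price by 56.5: (111.5 − 0.2q) − (25 + 0.4q) = 56.5 → q' = 50.
Δq = 144.1667 − 50 = 94.1667; the wedge equals the tax, 56.5.
DWL = ½ × 94.1667 × 56.5 = 2660.21.

2660.21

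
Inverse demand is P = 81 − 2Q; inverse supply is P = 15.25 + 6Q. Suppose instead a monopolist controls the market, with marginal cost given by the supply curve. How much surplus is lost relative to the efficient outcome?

10.81

Competitive equilibrium: 81 − 2Q = 15.25 + 6Q → Q* = 8.2188, P* = 64.5625.
Marginal revenue: MR = 81 − 4Q. Set MR = MC: 81 − 4Q = 15.25 + 6Q → Q_m = 6.575.
Price P_m = 81 − 2·6.575 = 67.85; MC(Q_m) = 15.25 + 6·6.575 = 54.7.
Competitive Q* = 8.2188, so ΔQ = 1.6438; wedge = 67.85 − 54.7 = 13.15.
The triangle = ½ × 1.6438 × 13.15 = 10.81.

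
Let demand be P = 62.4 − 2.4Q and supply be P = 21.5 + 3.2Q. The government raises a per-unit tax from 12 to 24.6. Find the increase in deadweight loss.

Competitive equilibrium: 62.4 − 2.4Q = 21.5 + 3.2Q → Q* = 7.3036, P* = 44.8714.
For a per-unit tax t: ΔQ = t/5.6, so DWL = ½·t·(t/5.6) = t²/11.2.
At t = 12: DWL = 12.857. At t = 24.6: DWL = 54.032.
Increase = 54.032 − 12.857 = 41.175.

41.175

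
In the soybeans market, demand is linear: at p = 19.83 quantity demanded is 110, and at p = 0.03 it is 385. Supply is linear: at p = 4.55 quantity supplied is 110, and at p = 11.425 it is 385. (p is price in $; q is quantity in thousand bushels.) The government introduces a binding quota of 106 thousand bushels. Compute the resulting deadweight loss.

Demand slope = (0.03 − 19.83)/(385 − 110) = −0.072, so p = 27.75 − 0.072q.
Supply slope = (11.425 − 4.55)/(385 − 110) = 0.025, so p = 1.8 + 0.025q.
Competitive equilibrium: 27.75 − 0.072q = 1.8 + 0.025q → q* = 267.5258, p* = 8.4881.
At q = 106: demand price = 27.75 − 0.072·106 = 20.118; supply price = 1.8 + 0.025·106 = 4.45.
Δq = 267.5258 − 106 = 161.5258; wedge = 20.118 − 4.45 = 15.668.
Welfare loss = ½ × 161.5258 × 15.668 = $1265.39 thousand.

$1265.39 thousand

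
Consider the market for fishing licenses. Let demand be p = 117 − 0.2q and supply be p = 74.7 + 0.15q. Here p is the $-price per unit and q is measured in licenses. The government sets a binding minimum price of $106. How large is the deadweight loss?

$759

Competitive equilibrium: 117 − 0.2q = 74.7 + 0.15q → q* = 120.8571, p* = 92.8286.
At the floor p = 106, quantity demanded = (117 − 106)/0.2 = 55.
Sellers' marginal cost at q' = 55: 74.7 + 0.15·55 = 82.95.
Δq = 120.8571 − 55 = 65.8571; wedge = 106 − 82.95 = 23.05.
Welfare loss = ½ × 65.8571 × 23.05 = $759.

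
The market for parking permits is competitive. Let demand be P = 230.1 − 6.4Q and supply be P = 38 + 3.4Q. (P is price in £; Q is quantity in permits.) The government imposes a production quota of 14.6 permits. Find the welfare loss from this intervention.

£122.60

Competitive equilibrium: 230.1 − 6.4Q = 38 + 3.4Q → Q* = 19.602, P* = 104.6469.
At Q = 14.6: demand price = 230.1 − 6.4·14.6 = 136.66; supply price = 38 + 3.4·14.6 = 87.64.
ΔQ = 19.602 − 14.6 = 5.002; wedge = 136.66 − 87.64 = 49.02.
Deadweight loss = ½ × 5.002 × 49.02 = £122.60.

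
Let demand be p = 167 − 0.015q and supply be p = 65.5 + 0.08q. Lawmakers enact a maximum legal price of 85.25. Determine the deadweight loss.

Competitive equilibrium: 167 − 0.015q = 65.5 + 0.08q → q* = 1068.42105, p* = 150.97368.
At the ceiling p = 85.25, quantity supplied = (85.25 − 65.5)/0.08 = 246.875.
Willingness to pay at q' = 246.875: 167 − 0.015·246.875 = 163.29688.
Δq = 1068.42105 − 246.875 = 821.54605; wedge = 163.29688 − 85.25 = 78.04688.
DWL = ½ × 821.54605 × 78.04688 = 32059.55.

32059.55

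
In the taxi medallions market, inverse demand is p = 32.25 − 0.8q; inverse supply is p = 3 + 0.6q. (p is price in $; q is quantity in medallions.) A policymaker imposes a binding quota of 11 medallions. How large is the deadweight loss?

Competitive equilibrium: 32.25 − 0.8q = 3 + 0.6q → q* = 20.8929, p* = 15.5357.
At q = 11: demand price = 32.25 − 0.8·11 = 23.45; supply price = 3 + 0.6·11 = 9.6.
Δq = 20.8929 − 11 = 9.8929; wedge = 23.45 − 9.6 = 13.85.
Deadweight loss = ½ × 9.8929 × 13.85 = $68.51.

$68.51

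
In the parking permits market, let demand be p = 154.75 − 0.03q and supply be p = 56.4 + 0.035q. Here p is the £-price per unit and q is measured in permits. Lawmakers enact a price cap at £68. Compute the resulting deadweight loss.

Competitive equilibrium: 154.75 − 0.03q = 56.4 + 0.035q → q* = 1513.07692, p* = 109.35769.
At the ceiling p = 68, quantity supplied = (68 − 56.4)/0.035 = 331.42857.
Willingness to pay at q' = 331.42857: 154.75 − 0.03·331.42857 = 144.80714.
Δq = 1513.07692 − 331.42857 = 1181.64835; wedge = 144.80714 − 68 = 76.80714.
The triangle = ½ × 1181.64835 × 76.80714 = £45379.52.

£45379.52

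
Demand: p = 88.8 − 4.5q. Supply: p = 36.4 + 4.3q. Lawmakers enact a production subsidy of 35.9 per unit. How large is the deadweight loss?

73.23

Competitive equilibrium: 88.8 − 4.5q = 36.4 + 4.3q → q* = 5.9545, p* = 62.0045.
The subsidy lowers effective supply by 35.9: p = 0.5 + 4.3q.
New quantity: 88.8 − 4.5q = 0.5 + 4.3q → q' = 10.0341.
Overproduction Δq = 10.0341 − 5.9545 = 4.0796; wedge = subsidy = 35.9.
Deadweight loss = ½ × 4.0796 × 35.9 = 73.23.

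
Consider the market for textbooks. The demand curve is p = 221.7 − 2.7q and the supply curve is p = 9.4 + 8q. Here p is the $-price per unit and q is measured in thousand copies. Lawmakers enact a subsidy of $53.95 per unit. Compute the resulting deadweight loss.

Competitive equilibrium: 221.7 − 2.7q = 9.4 + 8q → q* = 19.8411, p* = 168.129.
The subsidy lowers effective supply by 53.95: p = 8q − 44.55.
New quantity: 221.7 − 2.7q = 8q − 44.55 → q' = 24.8832.
Overproduction Δq = 24.8832 − 19.8411 = 5.0421; wedge = subsidy = 53.95.
Deadweight loss = ½ × 5.0421 × 53.95 = $136.01 thousand.

$136.01 thousand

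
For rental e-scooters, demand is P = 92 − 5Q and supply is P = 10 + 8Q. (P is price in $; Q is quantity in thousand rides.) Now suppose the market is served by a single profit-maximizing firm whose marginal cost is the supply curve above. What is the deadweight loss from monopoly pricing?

$19.95 thousand

Competitive equilibrium: 92 − 5Q = 10 + 8Q → Q* = 6.3077, P* = 60.4615.
Marginal revenue: MR = 92 − 10Q. Set MR = MC: 92 − 10Q = 10 + 8Q → Q_m = 4.5556.
Price P_m = 92 − 5·4.5556 = 69.222; MC(Q_m) = 10 + 8·4.5556 = 46.4448.
Competitive Q* = 6.3077, so ΔQ = 1.7521; wedge = 69.222 − 46.4448 = 22.7772.
The triangle = ½ × 1.7521 × 22.7772 = $19.95 thousand.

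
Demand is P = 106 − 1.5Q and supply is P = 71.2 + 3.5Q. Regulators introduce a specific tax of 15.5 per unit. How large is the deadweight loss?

24.025

Competitive equilibrium: 106 − 1.5Q = 71.2 + 3.5Q → Q* = 6.96, P* = 95.56.
With the tax, the buyer price exceeds the seller price by 15.5: (106 − 1.5Q) − (71.2 + 3.5Q) = 15.5 → Q' = 3.86.
ΔQ = 6.96 − 3.86 = 3.1; the wedge equals the tax, 15.5.
The triangle = ½ × 3.1 × 15.5 = 24.025.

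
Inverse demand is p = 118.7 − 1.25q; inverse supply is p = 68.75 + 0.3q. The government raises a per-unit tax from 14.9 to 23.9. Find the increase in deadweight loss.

112.65

Competitive equilibrium: 118.7 − 1.25q = 68.75 + 0.3q → q* = 32.2258, p* = 78.4177.
For a per-unit tax t: Δq = t/1.55, so DWL = ½·t·(t/1.55) = t²/3.1.
At t = 14.9: DWL = 71.616. At t = 23.9: DWL = 184.261.
Increase = 184.261 − 71.616 = 112.65.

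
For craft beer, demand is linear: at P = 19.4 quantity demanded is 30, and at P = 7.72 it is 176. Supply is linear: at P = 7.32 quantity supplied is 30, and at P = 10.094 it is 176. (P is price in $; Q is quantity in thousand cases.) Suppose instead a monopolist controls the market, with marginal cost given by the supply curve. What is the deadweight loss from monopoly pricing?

Demand slope = (7.72 − 19.4)/(176 − 30) = −0.08, so P = 21.8 − 0.08Q.
Supply slope = (10.094 − 7.32)/(176 − 30) = 0.019, so P = 6.75 + 0.019Q.
Competitive equilibrium: 21.8 − 0.08Q = 6.75 + 0.019Q → Q* = 152.0202, P* = 9.6384.
Marginal revenue: MR = 21.8 − 0.16Q. Set MR = MC: 21.8 − 0.16Q = 6.75 + 0.019Q → Q_m = 84.0782.
Price P_m = 21.8 − 0.08·84.0782 = 15.0737; MC(Q_m) = 6.75 + 0.019·84.0782 = 8.3475.
Competitive Q* = 152.0202, so ΔQ = 67.942; wedge = 15.0737 − 8.3475 = 6.7262.
Welfare loss = ½ × 67.942 × 6.7262 = $228.50 thousand.

$228.50 thousand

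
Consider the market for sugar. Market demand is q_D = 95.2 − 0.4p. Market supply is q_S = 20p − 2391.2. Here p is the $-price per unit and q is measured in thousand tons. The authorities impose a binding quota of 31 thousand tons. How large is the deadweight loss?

In inverse form: demand p = 238 − 2.5q, supply p = 119.56 + 0.05q.
Competitive equilibrium: 238 − 2.5q = 119.56 + 0.05q → q* = 46.4471, p* = 121.8824.
At q = 31: demand price = 238 − 2.5·31 = 160.5; supply price = 119.56 + 0.05·31 = 121.11.
Δq = 46.4471 − 31 = 15.4471; wedge = 160.5 − 121.11 = 39.39.
Deadweight loss = ½ × 15.4471 × 39.39 = $304.23 thousand.

$304.23 thousand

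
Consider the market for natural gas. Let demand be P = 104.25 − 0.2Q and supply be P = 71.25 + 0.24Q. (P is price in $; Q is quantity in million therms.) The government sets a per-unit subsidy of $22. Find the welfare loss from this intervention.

Competitive equilibrium: 104.25 − 0.2Q = 71.25 + 0.24Q → Q* = 75, P* = 89.25.
The subsidy lowers effective supply by 22: P = 49.25 + 0.24Q.
New quantity: 104.25 − 0.2Q = 49.25 + 0.24Q → Q' = 125.
Overproduction ΔQ = 125 − 75 = 50; wedge = subsidy = 22.
DWL = ½ × 50 × 22 = $550 million.

$550 million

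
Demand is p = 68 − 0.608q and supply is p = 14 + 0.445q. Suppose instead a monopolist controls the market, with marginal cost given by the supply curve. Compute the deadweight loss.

Competitive equilibrium: 68 − 0.608q = 14 + 0.445q → q* = 51.2821, p* = 36.8205.
Marginal revenue: MR = 68 − 1.216q. Set MR = MC: 68 − 1.216q = 14 + 0.445q → q_m = 32.5105.
Price p_m = 68 − 0.608·32.5105 = 48.2336; MC(q_m) = 14 + 0.445·32.5105 = 28.4672.
Competitive q* = 51.2821, so Δq = 18.7716; wedge = 48.2336 − 28.4672 = 19.7664.
DWL = ½ × 18.7716 × 19.7664 = 185.52.

185.52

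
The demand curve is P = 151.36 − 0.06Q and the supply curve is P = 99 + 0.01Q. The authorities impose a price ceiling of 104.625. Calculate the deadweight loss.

Competitive equilibrium: 151.36 − 0.06Q = 99 + 0.01Q → Q* = 748, P* = 106.48.
At the ceiling P = 104.625, quantity supplied = (104.625 − 99)/0.01 = 562.5.
Willingness to pay at Q' = 562.5: 151.36 − 0.06·562.5 = 117.61.
ΔQ = 748 − 562.5 = 185.5; wedge = 117.61 − 104.625 = 12.985.
DWL = ½ × 185.5 × 12.985 = 1204.36.

1204.36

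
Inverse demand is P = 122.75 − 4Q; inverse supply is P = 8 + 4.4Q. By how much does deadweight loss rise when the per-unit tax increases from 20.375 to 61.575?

200.97

Competitive equilibrium: 122.75 − 4Q = 8 + 4.4Q → Q* = 13.6607, P* = 68.1071.
For a per-unit tax t: ΔQ = t/8.4, so DWL = ½·t·(t/8.4) = t²/16.8.
At t = 20.375: DWL = 24.711. At t = 61.575: DWL = 225.683.
Increase = 225.683 − 24.711 = 200.97.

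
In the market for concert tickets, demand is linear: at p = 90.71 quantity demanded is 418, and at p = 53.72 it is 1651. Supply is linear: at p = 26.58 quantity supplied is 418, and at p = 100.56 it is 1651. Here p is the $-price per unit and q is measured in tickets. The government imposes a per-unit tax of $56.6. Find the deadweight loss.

Demand slope = (53.72 − 90.71)/(1651 − 418) = −0.03, so p = 103.25 − 0.03q.
Supply slope = (100.56 − 26.58)/(1651 − 418) = 0.06, so p = 1.5 + 0.06q.
Competitive equilibrium: 103.25 − 0.03q = 1.5 + 0.06q → q* = 1130.5556, p* = 69.3333.
With the tax, the buyer price exceeds the seller price by 56.6: (103.25 − 0.03q) − (1.5 + 0.06q) = 56.6 → q' = 501.6667.
Δq = 1130.5556 − 501.6667 = 628.8889; the wedge equals the tax, 56.6.
Welfare loss = ½ × 628.8889 × 56.6 = $17797.56.

$17797.56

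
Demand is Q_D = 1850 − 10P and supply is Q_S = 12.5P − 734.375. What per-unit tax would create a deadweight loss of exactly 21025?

87

In inverse form: demand P = 185 − 0.1Q, supply P = 58.75 + 0.08Q.
Competitive equilibrium: 185 − 0.1Q = 58.75 + 0.08Q → Q* = 701.3889, P* = 114.8611.
A tax t gives ΔQ = t/0.18 and wedge t, so DWL = t²/0.36.
t²/0.36 = 21025 → t² = 7569 → t = 87.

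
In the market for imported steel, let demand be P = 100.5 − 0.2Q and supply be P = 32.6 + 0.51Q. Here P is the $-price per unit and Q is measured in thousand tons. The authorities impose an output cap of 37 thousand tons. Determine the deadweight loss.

$1220.46 thousand

Competitive equilibrium: 100.5 − 0.2Q = 32.6 + 0.51Q → Q* = 95.6338, P* = 81.3732.
At Q = 37: demand price = 100.5 − 0.2·37 = 93.1; supply price = 32.6 + 0.51·37 = 51.47.
ΔQ = 95.6338 − 37 = 58.6338; wedge = 93.1 − 51.47 = 41.63.
The triangle = ½ × 58.6338 × 41.63 = $1220.46 thousand.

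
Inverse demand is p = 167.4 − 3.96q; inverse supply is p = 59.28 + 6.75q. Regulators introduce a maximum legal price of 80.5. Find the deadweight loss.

258.77

Competitive equilibrium: 167.4 − 3.96q = 59.28 + 6.75q → q* = 10.0952, p* = 127.4229.
At the ceiling p = 80.5, quantity supplied = (80.5 − 59.28)/6.75 = 3.1437.
Willingness to pay at q' = 3.1437: 167.4 − 3.96·3.1437 = 154.9509.
Δq = 10.0952 − 3.1437 = 6.9515; wedge = 154.9509 − 80.5 = 74.4509.
Deadweight loss = ½ × 6.9515 × 74.4509 = 258.77.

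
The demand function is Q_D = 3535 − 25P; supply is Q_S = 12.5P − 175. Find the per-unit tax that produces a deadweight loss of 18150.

66

In inverse form: demand P = 141.4 − 0.04Q, supply P = 14 + 0.08Q.
Competitive equilibrium: 141.4 − 0.04Q = 14 + 0.08Q → Q* = 1061.6667, P* = 98.9333.
A tax t gives ΔQ = t/0.12 and wedge t, so DWL = t²/0.24.
t²/0.24 = 18150 → t² = 4356 → t = 66.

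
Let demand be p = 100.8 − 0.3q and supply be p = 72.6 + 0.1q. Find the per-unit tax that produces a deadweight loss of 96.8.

8.8

Competitive equilibrium: 100.8 − 0.3q = 72.6 + 0.1q → q* = 70.5, p* = 79.65.
A tax t gives Δq = t/0.4 and wedge t, so DWL = t²/0.8.
t²/0.8 = 96.8 → t² = 77.44 → t = 8.8.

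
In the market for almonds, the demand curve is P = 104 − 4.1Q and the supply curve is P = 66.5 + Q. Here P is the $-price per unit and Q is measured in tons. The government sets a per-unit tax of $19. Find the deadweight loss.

$35.39

Competitive equilibrium: 104 − 4.1Q = 66.5 + Q → Q* = 7.3529, P* = 73.8529.
With the tax, the buyer price exceeds the seller price by 19: (104 − 4.1Q) − (66.5 + Q) = 19 → Q' = 3.6275.
ΔQ = 7.3529 − 3.6275 = 3.7254; the wedge equals the tax, 19.
Deadweight loss = ½ × 3.7254 × 19 = $35.39.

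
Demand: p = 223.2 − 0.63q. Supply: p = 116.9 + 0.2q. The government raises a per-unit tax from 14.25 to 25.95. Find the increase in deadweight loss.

Competitive equilibrium: 223.2 − 0.63q = 116.9 + 0.2q → q* = 128.0723, p* = 142.5145.
For a per-unit tax t: Δq = t/0.83, so DWL = ½·t·(t/0.83) = t²/1.66.
At t = 14.25: DWL = 122.327. At t = 25.95: DWL = 405.664.
Increase = 405.664 − 122.327 = 283.34.

283.34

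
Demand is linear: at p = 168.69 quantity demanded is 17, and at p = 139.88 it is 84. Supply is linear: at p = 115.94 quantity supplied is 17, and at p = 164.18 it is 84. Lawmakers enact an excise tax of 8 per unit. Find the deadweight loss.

27.83

Demand slope = (139.88 − 168.69)/(84 − 17) = −0.43, so p = 176 − 0.43q.
Supply slope = (164.18 − 115.94)/(84 − 17) = 0.72, so p = 103.7 + 0.72q.
Competitive equilibrium: 176 − 0.43q = 103.7 + 0.72q → q* = 62.8696, p* = 148.9661.
With the tax, the buyer price exceeds the seller price by 8: (176 − 0.43q) − (103.7 + 0.72q) = 8 → q' = 55.913.
Δq = 62.8696 − 55.913 = 6.9566; the wedge equals the tax, 8.
Deadweight loss = ½ × 6.9566 × 8 = 27.83.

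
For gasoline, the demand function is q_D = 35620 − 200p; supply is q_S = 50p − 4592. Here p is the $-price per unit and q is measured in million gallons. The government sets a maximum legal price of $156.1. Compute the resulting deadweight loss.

In inverse form: demand p = 178.1 − 0.005q, supply p = 91.84 + 0.02q.
Competitive equilibrium: 178.1 − 0.005q = 91.84 + 0.02q → q* = 3450.4, p* = 160.848.
At the ceiling p = 156.1, quantity supplied = (156.1 − 91.84)/0.02 = 3213.
Willingness to pay at q' = 3213: 178.1 − 0.005·3213 = 162.035.
Δq = 3450.4 − 3213 = 237.4; wedge = 162.035 − 156.1 = 5.935.
DWL = ½ × 237.4 × 5.935 = $704.48 million.

$704.48 million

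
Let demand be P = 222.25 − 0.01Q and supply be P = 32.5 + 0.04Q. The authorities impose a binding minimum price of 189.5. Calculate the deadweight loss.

Competitive equilibrium: 222.25 − 0.01Q = 32.5 + 0.04Q → Q* = 3795, P* = 184.3.
At the floor P = 189.5, quantity demanded = (222.25 − 189.5)/0.01 = 3275.
Sellers' marginal cost at Q' = 3275: 32.5 + 0.04·3275 = 163.5.
ΔQ = 3795 − 3275 = 520; wedge = 189.5 − 163.5 = 26.
The triangle = ½ × 520 × 26 = 6760.

6760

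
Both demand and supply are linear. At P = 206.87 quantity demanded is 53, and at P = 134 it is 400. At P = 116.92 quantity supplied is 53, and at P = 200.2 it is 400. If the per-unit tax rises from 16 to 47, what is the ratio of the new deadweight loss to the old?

Demand slope = (134 − 206.87)/(400 − 53) = −0.21, so P = 218 − 0.21Q.
Supply slope = (200.2 − 116.92)/(400 − 53) = 0.24, so P = 104.2 + 0.24Q.
Competitive equilibrium: 218 − 0.21Q = 104.2 + 0.24Q → Q* = 252.8889, P* = 164.8933.
For a per-unit tax t: ΔQ = t/0.45, so DWL = ½·t·(t/0.45) = t²/0.9.
At t = 16: DWL = 284.444. At t = 47: DWL = 2454.444.
Ratio = (47/16)² = 8.629.

8.629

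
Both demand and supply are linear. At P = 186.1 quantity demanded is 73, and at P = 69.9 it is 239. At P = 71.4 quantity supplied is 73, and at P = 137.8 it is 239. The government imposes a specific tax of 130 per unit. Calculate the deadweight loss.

Demand slope = (69.9 − 186.1)/(239 − 73) = −0.7, so P = 237.2 − 0.7Q.
Supply slope = (137.8 − 71.4)/(239 − 73) = 0.4, so P = 42.2 + 0.4Q.
Competitive equilibrium: 237.2 − 0.7Q = 42.2 + 0.4Q → Q* = 177.2727, P* = 113.1091.
With the tax, the buyer price exceeds the seller price by 130: (237.2 − 0.7Q) − (42.2 + 0.4Q) = 130 → Q' = 59.0909.
ΔQ = 177.2727 − 59.0909 = 118.1818; the wedge equals the tax, 130.
Welfare loss = ½ × 118.1818 × 130 = 7681.82.

7681.82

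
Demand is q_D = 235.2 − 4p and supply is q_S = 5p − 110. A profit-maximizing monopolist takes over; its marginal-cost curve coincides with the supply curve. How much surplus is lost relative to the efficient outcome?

191.93

In inverse form: demand p = 58.8 − 0.25q, supply p = 22 + 0.2q.
Competitive equilibrium: 58.8 − 0.25q = 22 + 0.2q → q* = 81.7778, p* = 38.3556.
Marginal revenue: MR = 58.8 − 0.5q. Set MR = MC: 58.8 − 0.5q = 22 + 0.2q → q_m = 52.5714.
Price p_m = 58.8 − 0.25·52.5714 = 45.6572; MC(q_m) = 22 + 0.2·52.5714 = 32.5143.
Competitive q* = 81.7778, so Δq = 29.2064; wedge = 45.6572 − 32.5143 = 13.1429.
The triangle = ½ × 29.2064 × 13.1429 = 191.93.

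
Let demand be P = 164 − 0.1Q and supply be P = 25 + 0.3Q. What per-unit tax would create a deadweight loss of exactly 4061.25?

57

Competitive equilibrium: 164 − 0.1Q = 25 + 0.3Q → Q* = 347.5, P* = 129.25.
A tax t gives ΔQ = t/0.4 and wedge t, so DWL = t²/0.8.
t²/0.8 = 4061.25 → t² = 3249 → t = 57.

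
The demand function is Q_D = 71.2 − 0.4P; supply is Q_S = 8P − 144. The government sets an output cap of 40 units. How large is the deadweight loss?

576.19

In inverse form: demand P = 178 − 2.5Q, supply P = 18 + 0.125Q.
Competitive equilibrium: 178 − 2.5Q = 18 + 0.125Q → Q* = 60.9524, P* = 25.619.
At Q = 40: demand price = 178 − 2.5·40 = 78; supply price = 18 + 0.125·40 = 23.
ΔQ = 60.9524 − 40 = 20.9524; wedge = 78 − 23 = 55.
DWL = ½ × 20.9524 × 55 = 576.19.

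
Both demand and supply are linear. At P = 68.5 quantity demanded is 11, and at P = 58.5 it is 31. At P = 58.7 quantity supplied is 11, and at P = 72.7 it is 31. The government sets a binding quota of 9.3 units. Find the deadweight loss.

Demand slope = (58.5 − 68.5)/(31 − 11) = −0.5, so P = 74 − 0.5Q.
Supply slope = (72.7 − 58.7)/(31 − 11) = 0.7, so P = 51 + 0.7Q.
Competitive equilibrium: 74 − 0.5Q = 51 + 0.7Q → Q* = 19.1667, P* = 64.4167.
At Q = 9.3: demand price = 74 − 0.5·9.3 = 69.35; supply price = 51 + 0.7·9.3 = 57.51.
ΔQ = 19.1667 − 9.3 = 9.8667; wedge = 69.35 − 57.51 = 11.84.
Deadweight loss = ½ × 9.8667 × 11.84 = 58.41.

58.41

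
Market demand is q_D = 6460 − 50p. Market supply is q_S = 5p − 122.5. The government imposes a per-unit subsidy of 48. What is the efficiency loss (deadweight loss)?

5236.36

In inverse form: demand p = 129.2 − 0.02q, supply p = 24.5 + 0.2q.
Competitive equilibrium: 129.2 − 0.02q = 24.5 + 0.2q → q* = 475.9091, p* = 119.6818.
The subsidy lowers effective supply by 48: p = 0.2q − 23.5.
New quantity: 129.2 − 0.02q = 0.2q − 23.5 → q' = 694.0909.
Overproduction Δq = 694.0909 − 475.9091 = 218.1818; wedge = subsidy = 48.
DWL = ½ × 218.1818 × 48 = 5236.36.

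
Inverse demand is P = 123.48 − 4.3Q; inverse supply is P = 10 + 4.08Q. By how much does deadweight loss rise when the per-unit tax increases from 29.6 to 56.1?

Competitive equilibrium: 123.48 − 4.3Q = 10 + 4.08Q → Q* = 13.5418, P* = 65.2504.
For a per-unit tax t: ΔQ = t/8.38, so DWL = ½·t·(t/8.38) = t²/16.76.
At t = 29.6: DWL = 52.277. At t = 56.1: DWL = 187.781.
Increase = 187.781 − 52.277 = 135.50.

135.50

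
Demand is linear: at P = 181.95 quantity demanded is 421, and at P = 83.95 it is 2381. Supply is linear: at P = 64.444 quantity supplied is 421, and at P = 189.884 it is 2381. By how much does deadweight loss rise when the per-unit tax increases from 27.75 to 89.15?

Demand slope = (83.95 − 181.95)/(2381 − 421) = −0.05, so P = 203 − 0.05Q.
Supply slope = (189.884 − 64.444)/(2381 − 421) = 0.064, so P = 37.5 + 0.064Q.
Competitive equilibrium: 203 − 0.05Q = 37.5 + 0.064Q → Q* = 1451.7544, P* = 130.4123.
For a per-unit tax t: ΔQ = t/0.114, so DWL = ½·t·(t/0.114) = t²/0.228.
At t = 27.75: DWL = 3377.4671. At t = 89.15: DWL = 34858.432.
Increase = 34858.432 − 3377.4671 = 31480.96.

31480.96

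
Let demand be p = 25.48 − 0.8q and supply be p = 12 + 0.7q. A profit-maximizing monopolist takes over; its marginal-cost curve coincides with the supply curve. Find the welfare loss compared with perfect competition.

Competitive equilibrium: 25.48 − 0.8q = 12 + 0.7q → q* = 8.9867, p* = 18.2907.
Marginal revenue: MR = 25.48 − 1.6q. Set MR = MC: 25.48 − 1.6q = 12 + 0.7q → q_m = 5.8609.
Price p_m = 25.48 − 0.8·5.8609 = 20.7913; MC(q_m) = 12 + 0.7·5.8609 = 16.1026.
Competitive q* = 8.9867, so Δq = 3.1258; wedge = 20.7913 − 16.1026 = 4.6887.
DWL = ½ × 3.1258 × 4.6887 = 7.33.

7.33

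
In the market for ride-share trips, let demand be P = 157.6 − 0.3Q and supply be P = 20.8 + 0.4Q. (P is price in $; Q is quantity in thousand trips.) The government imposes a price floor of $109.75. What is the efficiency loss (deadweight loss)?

$451.80 thousand

Competitive equilibrium: 157.6 − 0.3Q = 20.8 + 0.4Q → Q* = 195.4286, P* = 98.9714.
At the floor P = 109.75, quantity demanded = (157.6 − 109.75)/0.3 = 159.5.
Sellers' marginal cost at Q' = 159.5: 20.8 + 0.4·159.5 = 84.6.
ΔQ = 195.4286 − 159.5 = 35.9286; wedge = 109.75 − 84.6 = 25.15.
The triangle = ½ × 35.9286 × 25.15 = $451.80 thousand.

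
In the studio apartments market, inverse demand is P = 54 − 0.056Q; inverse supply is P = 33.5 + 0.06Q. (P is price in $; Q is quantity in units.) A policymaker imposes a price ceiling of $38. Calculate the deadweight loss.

$600.17

Competitive equilibrium: 54 − 0.056Q = 33.5 + 0.06Q → Q* = 176.7241, P* = 44.1034.
At the ceiling P = 38, quantity supplied = (38 − 33.5)/0.06 = 75.
Willingness to pay at Q' = 75: 54 − 0.056·75 = 49.8.
ΔQ = 176.7241 − 75 = 101.7241; wedge = 49.8 − 38 = 11.8.
Deadweight loss = ½ × 101.7241 × 11.8 = $600.17.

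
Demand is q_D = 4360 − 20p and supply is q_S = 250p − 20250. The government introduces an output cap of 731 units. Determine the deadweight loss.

In inverse form: demand p = 218 − 0.05q, supply p = 81 + 0.004q.
Competitive equilibrium: 218 − 0.05q = 81 + 0.004q → q* = 2537.037, p* = 91.1481.
At q = 731: demand price = 218 − 0.05·731 = 181.45; supply price = 81 + 0.004·731 = 83.924.
Δq = 2537.037 − 731 = 1806.037; wedge = 181.45 − 83.924 = 97.526.
Deadweight loss = ½ × 1806.037 × 97.526 = 88067.78.

88067.78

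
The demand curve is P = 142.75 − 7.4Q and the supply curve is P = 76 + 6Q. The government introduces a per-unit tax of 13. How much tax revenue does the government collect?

Competitive equilibrium: 142.75 − 7.4Q = 76 + 6Q → Q* = 4.9813, P* = 105.8881.
With the tax, the buyer price exceeds the seller price by 13: (142.75 − 7.4Q) − (76 + 6Q) = 13 → Q' = 4.0112.
Tax revenue = 13 × 4.0112 = 52.15.

52.15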